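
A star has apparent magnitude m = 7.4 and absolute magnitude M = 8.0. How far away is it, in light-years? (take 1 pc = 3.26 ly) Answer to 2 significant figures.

μ = m − M = -0.600
m − M = 5 log₁₀ d − 5
log₁₀ d = (m − M)/5 + 1 = 0.8800
d = 10^0.8800 = 7.586 pc
= 24.73 ly

d ≈ 25 ly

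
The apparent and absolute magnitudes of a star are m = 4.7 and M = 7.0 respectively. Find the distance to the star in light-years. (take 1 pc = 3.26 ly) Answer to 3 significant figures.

d ≈ 11.3 ly

Distance modulus: m − M = 4.7 − (7.0) = -2.300
m − M = 5 log₁₀ d − 5
log₁₀ d = (m − M)/5 + 1 = 0.5400
d = 10^0.5400 = 3.467 pc
= 11.30 ly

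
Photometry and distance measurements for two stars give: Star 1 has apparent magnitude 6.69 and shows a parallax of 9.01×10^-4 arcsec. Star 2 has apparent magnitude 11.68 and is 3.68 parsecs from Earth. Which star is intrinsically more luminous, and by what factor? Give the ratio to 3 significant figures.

Star 1 is more luminous, by a factor of 9.01×10^6.

Star 1: d = 1/p = 1/9.01×10^-4″ = 1110 pc
Star 1: M = m − 5 log₁₀ d + 5 = 6.69 − 5·3.0453 + 5 = -3.536
Star 2: M = m − 5 log₁₀ d + 5 = 11.68 − 5·0.5658 + 5 = 13.851
ΔM = M_1 − M_2 = -3.536 − (13.851) = -17.387; smaller M is more luminous → Star 1.
L ratio = 10^(0.4 |ΔM|) = 10^6.955 = 9.013×10^6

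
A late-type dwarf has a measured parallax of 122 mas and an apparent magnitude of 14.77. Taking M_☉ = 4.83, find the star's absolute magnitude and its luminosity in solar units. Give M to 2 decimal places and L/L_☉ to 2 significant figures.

M ≈ 15.20; L/L_☉ ≈ 7.1×10^-5

d = 1/p = 1000/122 mas = 8.197 pc
M = m − 5 log₁₀ d + 5 = 14.77 − 5·0.9136 + 5 = 15.202
M − M_☉ = 15.202 − 4.83 = 10.372
L/L_☉ = 10^(−0.4 × 10.372) = 7.100×10^-5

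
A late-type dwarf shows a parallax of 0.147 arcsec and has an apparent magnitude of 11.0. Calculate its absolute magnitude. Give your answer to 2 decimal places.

M ≈ 11.84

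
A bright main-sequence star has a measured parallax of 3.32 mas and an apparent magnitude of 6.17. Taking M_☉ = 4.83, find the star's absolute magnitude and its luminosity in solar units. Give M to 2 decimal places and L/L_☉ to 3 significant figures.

d = 1/p = 1000/3.32 mas = 301.2 pc
M = m − 5 log₁₀ d + 5 = 6.17 − 5·2.4789 + 5 = -1.224
M − M_☉ = -1.224 − 4.83 = -6.054
L/L_☉ = 10^(−0.4 × -6.054) = 264.1

M ≈ -1.22; L/L_☉ ≈ 264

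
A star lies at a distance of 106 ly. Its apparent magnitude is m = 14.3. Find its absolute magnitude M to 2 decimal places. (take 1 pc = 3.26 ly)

d = 106 ly / 3.26 = 32.52 pc
5 log₁₀(d/10 pc) = 5 log₁₀(32.52) − 5 = 2.560
M = m − 5 log₁₀(d/10) = 14.3 − 2.560 = 11.740

M ≈ 11.74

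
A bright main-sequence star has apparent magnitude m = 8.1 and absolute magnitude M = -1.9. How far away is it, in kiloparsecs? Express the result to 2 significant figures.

d ≈ 1.0 kpc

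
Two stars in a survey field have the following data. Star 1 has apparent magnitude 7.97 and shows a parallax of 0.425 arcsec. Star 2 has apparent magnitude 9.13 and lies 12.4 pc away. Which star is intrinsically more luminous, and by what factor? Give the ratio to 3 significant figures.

Star 2 is more luminous, by a factor of 9.54.

Star 1: d = 1/p = 1/0.425″ = 2.353 pc
Star 1: M = m − 5 log₁₀ d + 5 = 7.97 − 5·0.3716 + 5 = 11.112
Star 2: M = m − 5 log₁₀ d + 5 = 9.13 − 5·1.0934 + 5 = 8.663
ΔM = M_1 − M_2 = 11.112 − (8.663) = 2.449; smaller M is more luminous → Star 2.
L ratio = 10^(0.4 |ΔM|) = 10^0.980 = 9.542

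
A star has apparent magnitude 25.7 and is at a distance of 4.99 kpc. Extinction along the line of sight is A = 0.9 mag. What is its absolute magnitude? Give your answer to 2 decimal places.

M ≈ 11.31

d = 4.99 kpc = 4990 pc
5 log₁₀(d/10 pc) = 5 log₁₀(4990) − 5 = 13.491
M = m − 5 log₁₀(d/10) − A = 25.7 − 13.491 − 0.9 = 11.309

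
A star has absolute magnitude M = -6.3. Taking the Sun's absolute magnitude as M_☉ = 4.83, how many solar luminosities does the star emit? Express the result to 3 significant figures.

L/L_☉ ≈ 28300

M − M_☉ = -6.3 − 4.83 = -11.130
L/L_☉ = 10^(−0.4 (M − M_☉)) = 10^4.452 = 28310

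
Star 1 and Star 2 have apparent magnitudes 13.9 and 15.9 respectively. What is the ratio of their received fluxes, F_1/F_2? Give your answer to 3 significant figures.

Δm = 13.9 − (15.9) = -2.0
Flux ratio = 10^(−0.4 Δm) = 10^(−0.4 × -2.0) = 10^0.800 = 6.310

F_1/F_2 ≈ 6.31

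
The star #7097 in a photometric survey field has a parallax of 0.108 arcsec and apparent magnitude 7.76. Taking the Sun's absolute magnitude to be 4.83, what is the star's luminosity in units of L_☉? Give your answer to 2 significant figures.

d = 1/p = 1/0.108″ = 9.259 pc
M = m − 5 log₁₀ d + 5 = 7.76 − 5·0.9666 + 5 = 7.927
M − M_☉ = 7.927 − 4.83 = 3.097
L/L_☉ = 10^(−0.4 × 3.097) = 0.05770

L/L_☉ ≈ 0.058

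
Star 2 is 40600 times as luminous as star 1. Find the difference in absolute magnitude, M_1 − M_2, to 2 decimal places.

Pogson: ΔM = −2.5 log₁₀(ratio) = −2.5 log₁₀(40600) = −2.5 × 4.6085 = -11.521
Star 2 is brighter so has the smaller magnitude: M_1 − M_2 is positive.

M_1 − M_2 ≈ 11.52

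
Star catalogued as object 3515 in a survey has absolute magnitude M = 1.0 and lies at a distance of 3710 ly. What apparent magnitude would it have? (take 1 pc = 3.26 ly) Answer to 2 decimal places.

m ≈ 11.28

d = 3710 ly / 3.26 = 1138 pc
m = M + 5 log₁₀ d − 5 = 1.0 + 5·3.0562 − 5 = 11.281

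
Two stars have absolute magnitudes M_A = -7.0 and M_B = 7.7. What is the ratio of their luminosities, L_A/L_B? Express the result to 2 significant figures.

ΔM = M_A − M_B = -14.7
L_A/L_B = 10^(−0.4 ΔM) = 10^5.880 = 758600

L_A/L_B ≈ 760000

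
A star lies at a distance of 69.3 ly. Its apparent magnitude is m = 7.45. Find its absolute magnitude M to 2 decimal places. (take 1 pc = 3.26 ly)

d = 69.3 ly / 3.26 = 21.26 pc
5 log₁₀(d/10 pc) = 5 log₁₀(21.26) − 5 = 1.638
M = m − 5 log₁₀(d/10) = 7.45 − 1.638 = 5.812

M ≈ 5.81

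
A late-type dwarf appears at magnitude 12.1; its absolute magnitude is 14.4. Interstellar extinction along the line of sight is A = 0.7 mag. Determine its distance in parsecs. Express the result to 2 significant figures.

d ≈ 2.5 pc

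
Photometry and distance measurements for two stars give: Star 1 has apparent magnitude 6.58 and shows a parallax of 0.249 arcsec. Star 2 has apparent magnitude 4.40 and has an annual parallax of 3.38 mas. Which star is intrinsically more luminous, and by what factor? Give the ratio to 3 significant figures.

Star 1: d = 1/p = 1/0.249″ = 4.016 pc
Star 1: M = m − 5 log₁₀ d + 5 = 6.58 − 5·0.6038 + 5 = 8.561
Star 2: p = 3.38 mas = 3.38×10^-3″ → d = 1/p = 295.9 pc
Star 2: M = m − 5 log₁₀ d + 5 = 4.40 − 5·2.4711 + 5 = -2.955
ΔM = M_1 − M_2 = 8.561 − (-2.955) = 11.516; smaller M is more luminous → Star 2.
L ratio = 10^(0.4 |ΔM|) = 10^4.607 = 40420

Star 2 is more luminous, by a factor of 40400.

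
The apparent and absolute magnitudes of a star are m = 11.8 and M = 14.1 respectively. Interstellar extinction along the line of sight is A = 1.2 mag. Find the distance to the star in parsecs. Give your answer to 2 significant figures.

m − M = 5 log₁₀(d/10 pc) + A  ⇒  11.8 − (14.1) − 1.2 = 5 log₁₀(d/10)
-3.500 = 5 log₁₀(d/10)
log₁₀ d = (m − M − A)/5 + 1 = 0.3000
d = 10^0.3000 = 1.995 pc

d ≈ 2.0 pc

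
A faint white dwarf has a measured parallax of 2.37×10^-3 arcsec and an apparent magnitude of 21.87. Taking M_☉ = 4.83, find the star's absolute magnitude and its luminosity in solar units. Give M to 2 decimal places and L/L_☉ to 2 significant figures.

M ≈ 13.74; L/L_☉ ≈ 2.7×10^-4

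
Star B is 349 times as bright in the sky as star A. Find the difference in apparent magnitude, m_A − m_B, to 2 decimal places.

Pogson: Δm = −2.5 log₁₀(ratio) = −2.5 log₁₀(349) = −2.5 × 2.5428 = -6.357
Star B is brighter so has the smaller magnitude: m_A − m_B is positive.

m_A − m_B ≈ 6.36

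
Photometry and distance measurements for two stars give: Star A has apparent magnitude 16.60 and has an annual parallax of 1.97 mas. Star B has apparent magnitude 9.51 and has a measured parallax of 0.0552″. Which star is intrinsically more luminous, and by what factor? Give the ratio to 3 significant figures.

Star A is more luminous, by a factor of 1.15.

Star A: p = 1.97 mas = 1.97×10^-3″ → d = 1/p = 507.6 pc
Star A: M = m − 5 log₁₀ d + 5 = 16.60 − 5·2.7055 + 5 = 8.072
Star B: d = 1/p = 1/0.0552″ = 18.12 pc
Star B: M = m − 5 log₁₀ d + 5 = 9.51 − 5·1.2581 + 5 = 8.220
ΔM = M_A − M_B = 8.072 − (8.220) = -0.147; smaller M is more luminous → Star A.
L ratio = 10^(0.4 |ΔM|) = 10^0.059 = 1.145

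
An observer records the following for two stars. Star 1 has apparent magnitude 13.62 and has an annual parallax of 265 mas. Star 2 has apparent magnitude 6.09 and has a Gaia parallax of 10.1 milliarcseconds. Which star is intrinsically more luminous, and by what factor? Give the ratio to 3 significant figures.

Star 2 is more luminous, by a factor of 708000.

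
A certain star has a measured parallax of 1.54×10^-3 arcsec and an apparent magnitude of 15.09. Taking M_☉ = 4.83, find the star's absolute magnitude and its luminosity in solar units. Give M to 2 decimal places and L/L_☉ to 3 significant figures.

M ≈ 6.03; L/L_☉ ≈ 0.332

d = 1/p = 1/1.54×10^-3″ = 649.4 pc
M = m − 5 log₁₀ d + 5 = 15.09 − 5·2.8125 + 5 = 6.028
M − M_☉ = 6.028 − 4.83 = 1.198
L/L_☉ = 10^(−0.4 × 1.198) = 0.3319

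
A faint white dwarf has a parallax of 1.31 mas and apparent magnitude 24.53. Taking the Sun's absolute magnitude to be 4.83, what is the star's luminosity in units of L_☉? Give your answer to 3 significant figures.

d = 1/p = 1000/1.31 mas = 763.4 pc
M = m − 5 log₁₀ d + 5 = 24.53 − 5·2.8827 + 5 = 15.116
M − M_☉ = 15.116 − 4.83 = 10.286
L/L_☉ = 10^(−0.4 × 10.286) = 7.682×10^-5

L/L_☉ ≈ 7.68×10^-5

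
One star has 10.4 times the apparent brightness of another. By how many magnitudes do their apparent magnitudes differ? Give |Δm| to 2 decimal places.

Pogson: Δm = −2.5 log₁₀(ratio) = −2.5 log₁₀(10.4) = −2.5 × 1.0170 = -2.543

|Δm| ≈ 2.54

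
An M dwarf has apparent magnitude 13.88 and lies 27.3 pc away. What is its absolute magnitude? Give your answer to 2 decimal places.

5 log₁₀(d/10 pc) = 5 log₁₀(27.30) − 5 = 2.181
M = m − 5 log₁₀(d/10) = 13.88 − 2.181 = 11.699

M ≈ 11.70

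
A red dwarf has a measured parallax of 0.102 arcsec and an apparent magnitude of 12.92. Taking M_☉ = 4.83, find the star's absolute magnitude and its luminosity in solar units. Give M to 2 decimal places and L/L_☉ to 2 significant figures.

d = 1/p = 1/0.102″ = 9.804 pc
M = m − 5 log₁₀ d + 5 = 12.92 − 5·0.9914 + 5 = 12.963
M − M_☉ = 12.963 − 4.83 = 8.133
L/L_☉ = 10^(−0.4 × 8.133) = 5.582×10^-4

M ≈ 12.96; L/L_☉ ≈ 5.6×10^-4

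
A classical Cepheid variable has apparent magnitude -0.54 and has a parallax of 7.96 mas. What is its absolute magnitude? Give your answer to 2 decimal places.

M ≈ -6.04

p = 7.96 mas = 7.96×10^-3″ → d = 1/p = 125.6 pc
5 log₁₀(d/10 pc) = 5 log₁₀(125.6) − 5 = 5.495
M = m − 5 log₁₀(d/10) = -0.54 − 5.495 = -6.035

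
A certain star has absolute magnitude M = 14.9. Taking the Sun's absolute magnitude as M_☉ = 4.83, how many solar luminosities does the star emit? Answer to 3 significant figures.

M − M_☉ = 14.9 − 4.83 = 10.070
L/L_☉ = 10^(−0.4 (M − M_☉)) = 10^-4.028 = 9.376×10^-5

L/L_☉ ≈ 9.38×10^-5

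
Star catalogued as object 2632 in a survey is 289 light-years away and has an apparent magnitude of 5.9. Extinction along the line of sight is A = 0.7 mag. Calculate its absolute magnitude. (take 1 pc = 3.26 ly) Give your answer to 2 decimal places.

d = 289 ly / 3.26 = 88.65 pc
5 log₁₀(d/10 pc) = 5 log₁₀(88.65) − 5 = 4.738
M = m − 5 log₁₀(d/10) − A = 5.9 − 4.738 − 0.7 = 0.462

M ≈ 0.46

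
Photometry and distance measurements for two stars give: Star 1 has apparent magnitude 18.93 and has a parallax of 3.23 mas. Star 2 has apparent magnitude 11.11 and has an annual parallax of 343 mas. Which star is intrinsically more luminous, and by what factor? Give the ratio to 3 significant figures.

Star 1 is more luminous, by a factor of 8.40.

Star 1: p = 3.23 mas = 3.23×10^-3″ → d = 1/p = 309.6 pc
Star 1: M = m − 5 log₁₀ d + 5 = 18.93 − 5·2.4908 + 5 = 11.476
Star 2: p = 343 mas = 0.343″ → d = 1/p = 2.915 pc
Star 2: M = m − 5 log₁₀ d + 5 = 11.11 − 5·0.4647 + 5 = 13.786
ΔM = M_1 − M_2 = 11.476 − (13.786) = -2.310; smaller M is more luminous → Star 1.
L ratio = 10^(0.4 |ΔM|) = 10^0.924 = 8.398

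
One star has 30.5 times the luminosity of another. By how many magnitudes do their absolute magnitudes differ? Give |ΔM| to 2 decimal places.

|ΔM| ≈ 3.71

Pogson: ΔM = −2.5 log₁₀(ratio) = −2.5 log₁₀(30.5) = −2.5 × 1.4843 = -3.711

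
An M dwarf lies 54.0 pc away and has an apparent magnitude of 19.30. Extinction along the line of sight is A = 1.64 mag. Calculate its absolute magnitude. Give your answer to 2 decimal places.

M ≈ 14.00

5 log₁₀(d/10 pc) = 5 log₁₀(54.00) − 5 = 3.662
M = m − 5 log₁₀(d/10) − A = 19.30 − 3.662 − 1.64 = 13.998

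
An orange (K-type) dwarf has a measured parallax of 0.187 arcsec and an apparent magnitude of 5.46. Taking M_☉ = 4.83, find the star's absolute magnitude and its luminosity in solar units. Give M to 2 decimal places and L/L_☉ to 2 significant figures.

d = 1/p = 1/0.187″ = 5.348 pc
M = m − 5 log₁₀ d + 5 = 5.46 − 5·0.7282 + 5 = 6.819
M − M_☉ = 6.819 − 4.83 = 1.989
L/L_☉ = 10^(−0.4 × 1.989) = 0.1601

M ≈ 6.82; L/L_☉ ≈ 0.16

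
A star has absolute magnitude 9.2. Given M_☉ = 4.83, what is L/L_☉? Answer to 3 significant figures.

L/L_☉ ≈ 0.0179

M − M_☉ = 9.2 − 4.83 = 4.370
L/L_☉ = 10^(−0.4 (M − M_☉)) = 10^-1.748 = 0.01786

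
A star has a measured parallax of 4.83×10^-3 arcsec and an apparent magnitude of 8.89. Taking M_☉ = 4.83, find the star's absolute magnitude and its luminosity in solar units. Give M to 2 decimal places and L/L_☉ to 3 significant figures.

d = 1/p = 1/4.83×10^-3″ = 207.0 pc
M = m − 5 log₁₀ d + 5 = 8.89 − 5·2.3161 + 5 = 2.310
M − M_☉ = 2.310 − 4.83 = -2.520
L/L_☉ = 10^(−0.4 × -2.520) = 10.19

M ≈ 2.31; L/L_☉ ≈ 10.2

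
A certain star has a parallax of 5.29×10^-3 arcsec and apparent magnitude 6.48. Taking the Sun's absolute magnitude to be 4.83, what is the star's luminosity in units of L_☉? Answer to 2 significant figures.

d = 1/p = 1/5.29×10^-3″ = 189.0 pc
M = m − 5 log₁₀ d + 5 = 6.48 − 5·2.2765 + 5 = 0.097
M − M_☉ = 0.097 − 4.83 = -4.733
L/L_☉ = 10^(−0.4 × -4.733) = 78.18

L/L_☉ ≈ 78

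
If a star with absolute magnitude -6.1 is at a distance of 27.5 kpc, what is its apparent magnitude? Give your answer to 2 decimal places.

m ≈ 11.10

d = 27.5 kpc = 27500 pc
m = M + 5 log₁₀ d − 5 = -6.1 + 5·4.4393 − 5 = 11.097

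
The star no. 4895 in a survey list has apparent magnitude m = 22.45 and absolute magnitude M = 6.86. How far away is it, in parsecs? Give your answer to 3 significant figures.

μ = m − M = 15.590
m − M = 5 log₁₀ d − 5
log₁₀ d = (m − M)/5 + 1 = 4.1180
d = 10^4.1180 = 13120 pc

d ≈ 13100 pc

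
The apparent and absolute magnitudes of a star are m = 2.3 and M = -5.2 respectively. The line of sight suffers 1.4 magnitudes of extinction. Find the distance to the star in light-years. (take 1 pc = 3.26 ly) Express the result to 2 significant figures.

d ≈ 540 ly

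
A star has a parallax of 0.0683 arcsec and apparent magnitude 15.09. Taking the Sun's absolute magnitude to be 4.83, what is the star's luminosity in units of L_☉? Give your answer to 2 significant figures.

L/L_☉ ≈ 1.7×10^-4

d = 1/p = 1/0.0683″ = 14.64 pc
M = m − 5 log₁₀ d + 5 = 15.09 − 5·1.1656 + 5 = 14.262
M − M_☉ = 14.262 − 4.83 = 9.432
L/L_☉ = 10^(−0.4 × 9.432) = 1.687×10^-4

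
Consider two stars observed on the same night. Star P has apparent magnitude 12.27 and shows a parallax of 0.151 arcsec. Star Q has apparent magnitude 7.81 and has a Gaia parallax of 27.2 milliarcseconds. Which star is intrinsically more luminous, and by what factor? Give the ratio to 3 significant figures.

Star P: d = 1/p = 1/0.151″ = 6.623 pc
Star P: M = m − 5 log₁₀ d + 5 = 12.27 − 5·0.8210 + 5 = 13.165
Star Q: p = 27.2 mas = 0.0272″ → d = 1/p = 36.76 pc
Star Q: M = m − 5 log₁₀ d + 5 = 7.81 − 5·1.5654 + 5 = 4.983
ΔM = M_P − M_Q = 13.165 − (4.983) = 8.182; smaller M is more luminous → Star Q.
L ratio = 10^(0.4 |ΔM|) = 10^3.273 = 1874

Star Q is more luminous, by a factor of 1870.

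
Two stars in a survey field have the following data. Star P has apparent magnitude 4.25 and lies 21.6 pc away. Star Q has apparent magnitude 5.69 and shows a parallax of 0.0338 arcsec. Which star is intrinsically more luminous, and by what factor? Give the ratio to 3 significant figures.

Star P is more luminous, by a factor of 2.01.

Star P: M = m − 5 log₁₀ d + 5 = 4.25 − 5·1.3345 + 5 = 2.578
Star Q: d = 1/p = 1/0.0338″ = 29.59 pc
Star Q: M = m − 5 log₁₀ d + 5 = 5.69 − 5·1.4711 + 5 = 3.335
ΔM = M_P − M_Q = 2.578 − (3.335) = -0.757; smaller M is more luminous → Star P.
L ratio = 10^(0.4 |ΔM|) = 10^0.303 = 2.008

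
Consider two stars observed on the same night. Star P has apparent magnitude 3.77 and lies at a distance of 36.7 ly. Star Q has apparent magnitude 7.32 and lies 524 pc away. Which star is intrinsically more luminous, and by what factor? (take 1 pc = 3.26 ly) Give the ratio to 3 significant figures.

Star P: d = 36.7 ly / 3.26 = 11.26 pc
Star P: M = m − 5 log₁₀ d + 5 = 3.77 − 5·1.0514 + 5 = 3.513
Star Q: M = m − 5 log₁₀ d + 5 = 7.32 − 5·2.7193 + 5 = -1.277
ΔM = M_P − M_Q = 3.513 − (-1.277) = 4.789; smaller M is more luminous → Star Q.
L ratio = 10^(0.4 |ΔM|) = 10^1.916 = 82.37

Star Q is more luminous, by a factor of 82.4.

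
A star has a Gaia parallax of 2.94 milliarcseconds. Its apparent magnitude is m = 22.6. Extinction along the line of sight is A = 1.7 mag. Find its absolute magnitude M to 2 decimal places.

M ≈ 13.24

p = 2.94 mas = 2.94×10^-3″ → d = 1/p = 340.1 pc
5 log₁₀(d/10 pc) = 5 log₁₀(340.1) − 5 = 7.658
M = m − 5 log₁₀(d/10) − A = 22.6 − 7.658 − 1.7 = 13.242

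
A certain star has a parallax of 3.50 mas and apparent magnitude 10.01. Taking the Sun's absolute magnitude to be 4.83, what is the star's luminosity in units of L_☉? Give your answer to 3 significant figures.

d = 1/p = 1000/3.50 mas = 285.7 pc
M = m − 5 log₁₀ d + 5 = 10.01 − 5·2.4559 + 5 = 2.730
M − M_☉ = 2.730 − 4.83 = -2.100
L/L_☉ = 10^(−0.4 × -2.100) = 6.916

L/L_☉ ≈ 6.92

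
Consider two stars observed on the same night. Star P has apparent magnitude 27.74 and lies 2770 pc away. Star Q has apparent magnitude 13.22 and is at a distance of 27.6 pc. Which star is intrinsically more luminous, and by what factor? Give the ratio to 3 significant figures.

Star P: M = m − 5 log₁₀ d + 5 = 27.74 − 5·3.4425 + 5 = 15.528
Star Q: M = m − 5 log₁₀ d + 5 = 13.22 − 5·1.4409 + 5 = 11.015
ΔM = M_P − M_Q = 15.528 − (11.015) = 4.512; smaller M is more luminous → Star Q.
L ratio = 10^(0.4 |ΔM|) = 10^1.805 = 63.81

Star Q is more luminous, by a factor of 63.8.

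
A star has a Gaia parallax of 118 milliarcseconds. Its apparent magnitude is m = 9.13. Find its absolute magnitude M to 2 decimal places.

M ≈ 9.49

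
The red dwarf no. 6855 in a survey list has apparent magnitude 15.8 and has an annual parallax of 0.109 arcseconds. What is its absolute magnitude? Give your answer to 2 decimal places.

M ≈ 15.99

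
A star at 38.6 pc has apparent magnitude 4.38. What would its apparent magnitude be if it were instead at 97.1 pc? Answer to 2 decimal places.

Flux ∝ 1/d², so Δm = 5 log₁₀(d₂/d₁) = 5 log₁₀(97.1/38.6) = 2.003
m₂ = m₁ + Δm = 4.38 + (2.003) = 6.383

m ≈ 6.38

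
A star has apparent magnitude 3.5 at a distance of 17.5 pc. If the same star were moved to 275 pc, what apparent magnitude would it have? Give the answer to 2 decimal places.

m ≈ 9.48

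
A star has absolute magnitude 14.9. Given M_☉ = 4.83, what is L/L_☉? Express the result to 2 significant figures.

M − M_☉ = 14.9 − 4.83 = 10.070
L/L_☉ = 10^(−0.4 (M − M_☉)) = 10^-4.028 = 9.376×10^-5

L/L_☉ ≈ 9.4×10^-5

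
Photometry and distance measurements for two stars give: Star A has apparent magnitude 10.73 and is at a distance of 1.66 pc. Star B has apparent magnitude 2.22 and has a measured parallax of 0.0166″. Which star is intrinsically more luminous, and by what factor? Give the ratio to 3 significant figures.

Star A: M = m − 5 log₁₀ d + 5 = 10.73 − 5·0.2201 + 5 = 14.629
Star B: d = 1/p = 1/0.0166″ = 60.24 pc
Star B: M = m − 5 log₁₀ d + 5 = 2.22 − 5·1.7799 + 5 = -1.679
ΔM = M_A − M_B = 14.629 − (-1.679) = 16.309; smaller M is more luminous → Star B.
L ratio = 10^(0.4 |ΔM|) = 10^6.524 = 3.339×10^6

Star B is more luminous, by a factor of 3.34×10^6.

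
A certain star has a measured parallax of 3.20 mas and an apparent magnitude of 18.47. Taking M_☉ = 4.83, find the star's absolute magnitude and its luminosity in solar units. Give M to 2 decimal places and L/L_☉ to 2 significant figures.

M ≈ 11.00; L/L_☉ ≈ 3.4×10^-3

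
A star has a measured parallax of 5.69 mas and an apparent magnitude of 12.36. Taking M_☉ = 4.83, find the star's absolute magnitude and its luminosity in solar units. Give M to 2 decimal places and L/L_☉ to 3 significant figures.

d = 1/p = 1000/5.69 mas = 175.7 pc
M = m − 5 log₁₀ d + 5 = 12.36 − 5·2.2449 + 5 = 6.136
M − M_☉ = 6.136 − 4.83 = 1.306
L/L_☉ = 10^(−0.4 × 1.306) = 0.3005

M ≈ 6.14; L/L_☉ ≈ 0.300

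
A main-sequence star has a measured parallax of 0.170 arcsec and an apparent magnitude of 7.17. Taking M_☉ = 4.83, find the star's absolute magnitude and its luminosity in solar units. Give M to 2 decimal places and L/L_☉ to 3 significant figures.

d = 1/p = 1/0.170″ = 5.882 pc
M = m − 5 log₁₀ d + 5 = 7.17 − 5·0.7696 + 5 = 8.322
M − M_☉ = 8.322 − 4.83 = 3.492
L/L_☉ = 10^(−0.4 × 3.492) = 0.04010

M ≈ 8.32; L/L_☉ ≈ 0.0401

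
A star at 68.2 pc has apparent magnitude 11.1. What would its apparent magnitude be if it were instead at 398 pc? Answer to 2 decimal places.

Flux ∝ 1/d², so Δm = 5 log₁₀(d₂/d₁) = 5 log₁₀(398/68.2) = 3.830
m₂ = m₁ + Δm = 11.1 + (3.830) = 14.930

m ≈ 14.93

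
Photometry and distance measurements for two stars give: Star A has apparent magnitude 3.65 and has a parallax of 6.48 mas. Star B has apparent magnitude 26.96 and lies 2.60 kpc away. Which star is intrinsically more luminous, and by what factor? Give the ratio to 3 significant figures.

Star A is more luminous, by a factor of 7.43×10^6.

Star A: p = 6.48 mas = 6.48×10^-3″ → d = 1/p = 154.3 pc
Star A: M = m − 5 log₁₀ d + 5 = 3.65 − 5·2.1884 + 5 = -2.292
Star B: d = 2.60 kpc = 2600 pc
Star B: M = m − 5 log₁₀ d + 5 = 26.96 − 5·3.4150 + 5 = 14.885
ΔM = M_A − M_B = -2.292 − (14.885) = -17.177; smaller M is more luminous → Star A.
L ratio = 10^(0.4 |ΔM|) = 10^6.871 = 7.429×10^6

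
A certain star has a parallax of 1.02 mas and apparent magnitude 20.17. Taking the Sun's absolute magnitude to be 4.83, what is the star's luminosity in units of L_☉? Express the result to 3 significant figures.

L/L_☉ ≈ 7.03×10^-3

d = 1/p = 1000/1.02 mas = 980.4 pc
M = m − 5 log₁₀ d + 5 = 20.17 − 5·2.9914 + 5 = 10.213
M − M_☉ = 10.213 − 4.83 = 5.383
L/L_☉ = 10^(−0.4 × 5.383) = 7.027×10^-3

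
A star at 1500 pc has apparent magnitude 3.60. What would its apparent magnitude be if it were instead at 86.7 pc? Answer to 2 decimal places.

m ≈ -2.59

Flux ∝ 1/d², so Δm = 5 log₁₀(d₂/d₁) = 5 log₁₀(86.7/1500) = -6.190
m₂ = m₁ + Δm = 3.60 + (-6.190) = -2.590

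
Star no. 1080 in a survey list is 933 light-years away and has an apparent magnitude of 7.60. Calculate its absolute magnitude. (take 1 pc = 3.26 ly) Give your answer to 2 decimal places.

M ≈ 0.32

d = 933 ly / 3.26 = 286.2 pc
5 log₁₀(d/10 pc) = 5 log₁₀(286.2) − 5 = 7.283
M = m − 5 log₁₀(d/10) = 7.60 − 7.283 = 0.317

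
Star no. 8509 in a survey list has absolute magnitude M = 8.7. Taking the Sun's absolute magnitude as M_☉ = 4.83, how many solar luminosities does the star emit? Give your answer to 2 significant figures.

M − M_☉ = 8.7 − 4.83 = 3.870
L/L_☉ = 10^(−0.4 (M − M_☉)) = 10^-1.548 = 0.02831

L/L_☉ ≈ 0.028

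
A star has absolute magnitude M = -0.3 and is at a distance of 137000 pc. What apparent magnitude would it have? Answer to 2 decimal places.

m ≈ 20.38

m = M + 5 log₁₀ d − 5 = -0.3 + 5·5.1367 − 5 = 20.384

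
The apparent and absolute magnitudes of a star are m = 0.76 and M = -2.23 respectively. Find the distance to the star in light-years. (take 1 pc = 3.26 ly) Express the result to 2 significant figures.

Distance modulus: m − M = 0.76 − (-2.23) = 2.990
m − M = 5 log₁₀ d − 5
log₁₀ d = (m − M)/5 + 1 = 1.5980
d = 10^1.5980 = 39.63 pc
= 129.2 ly

d ≈ 130 ly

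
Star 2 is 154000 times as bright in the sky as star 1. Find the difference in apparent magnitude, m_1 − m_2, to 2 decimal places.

Pogson: Δm = −2.5 log₁₀(ratio) = −2.5 log₁₀(154000) = −2.5 × 5.1875 = -12.969
Star 2 is brighter so has the smaller magnitude: m_1 − m_2 is positive.

m_1 − m_2 ≈ 12.97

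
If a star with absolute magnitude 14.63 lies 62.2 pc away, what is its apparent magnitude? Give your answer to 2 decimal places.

m = M + 5 log₁₀ d − 5 = 14.63 + 5·1.7938 − 5 = 18.599

m ≈ 18.60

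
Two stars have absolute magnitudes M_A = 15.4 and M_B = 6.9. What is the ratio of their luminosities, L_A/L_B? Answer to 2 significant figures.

ΔM = M_A − M_B = 8.5
L_A/L_B = 10^(−0.4 ΔM) = 10^-3.400 = 3.981×10^-4

L_A/L_B ≈ 4.0×10^-4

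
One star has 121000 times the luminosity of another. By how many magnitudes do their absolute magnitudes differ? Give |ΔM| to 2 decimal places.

|ΔM| ≈ 12.71

Pogson: ΔM = −2.5 log₁₀(ratio) = −2.5 log₁₀(121000) = −2.5 × 5.0828 = -12.707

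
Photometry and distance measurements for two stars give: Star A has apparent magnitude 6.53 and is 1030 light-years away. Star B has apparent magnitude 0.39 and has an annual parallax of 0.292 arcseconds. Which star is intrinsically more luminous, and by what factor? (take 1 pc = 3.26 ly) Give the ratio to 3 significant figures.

Star A is more luminous, by a factor of 29.8.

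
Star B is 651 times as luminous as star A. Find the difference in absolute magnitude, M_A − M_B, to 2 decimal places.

M_A − M_B ≈ 7.03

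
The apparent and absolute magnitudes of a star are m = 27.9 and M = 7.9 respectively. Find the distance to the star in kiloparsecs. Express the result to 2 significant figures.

Distance modulus: m − M = 27.9 − (7.9) = 20.000
m − M = 5 log₁₀ d − 5
log₁₀ d = (m − M)/5 + 1 = 5.0000
d = 10^5.0000 = 100000 pc
= 100.0 kpc

d ≈ 100 kpc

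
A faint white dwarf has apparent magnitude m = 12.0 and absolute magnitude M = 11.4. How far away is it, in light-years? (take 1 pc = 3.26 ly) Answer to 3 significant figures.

d ≈ 43.0 ly

μ = m − M = 0.600
m − M = 5 log₁₀ d − 5
log₁₀ d = (m − M)/5 + 1 = 1.1200
d = 10^1.1200 = 13.18 pc
= 42.98 ly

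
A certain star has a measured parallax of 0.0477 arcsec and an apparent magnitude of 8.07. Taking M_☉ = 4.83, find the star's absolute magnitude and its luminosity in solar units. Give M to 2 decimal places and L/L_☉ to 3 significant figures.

M ≈ 6.46; L/L_☉ ≈ 0.222

d = 1/p = 1/0.0477″ = 20.96 pc
M = m − 5 log₁₀ d + 5 = 8.07 − 5·1.3215 + 5 = 6.463
M − M_☉ = 6.463 − 4.83 = 1.633
L/L_☉ = 10^(−0.4 × 1.633) = 0.2223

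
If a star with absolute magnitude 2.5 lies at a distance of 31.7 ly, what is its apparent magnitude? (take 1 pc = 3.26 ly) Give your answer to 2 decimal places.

m ≈ 2.44

d = 31.7 ly / 3.26 = 9.724 pc
m = M + 5 log₁₀ d − 5 = 2.5 + 5·0.9878 − 5 = 2.439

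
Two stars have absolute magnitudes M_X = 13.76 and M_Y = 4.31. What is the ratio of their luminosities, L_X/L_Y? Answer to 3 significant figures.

L_X/L_Y ≈ 1.66×10^-4

ΔM = M_X − M_Y = 9.45
L_X/L_Y = 10^(−0.4 ΔM) = 10^-3.780 = 1.660×10^-4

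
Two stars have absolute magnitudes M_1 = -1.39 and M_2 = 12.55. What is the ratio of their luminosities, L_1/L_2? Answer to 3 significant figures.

L_1/L_2 ≈ 377000

ΔM = M_1 − M_2 = -13.94
L_1/L_2 = 10^(−0.4 ΔM) = 10^5.576 = 376700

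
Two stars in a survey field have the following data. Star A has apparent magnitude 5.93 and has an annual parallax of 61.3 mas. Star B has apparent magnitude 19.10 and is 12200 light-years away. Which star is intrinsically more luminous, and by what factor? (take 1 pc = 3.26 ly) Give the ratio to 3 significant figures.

Star A is more luminous, by a factor of 3.52.

Star A: p = 61.3 mas = 0.0613″ → d = 1/p = 16.31 pc
Star A: M = m − 5 log₁₀ d + 5 = 5.93 − 5·1.2125 + 5 = 4.867
Star B: d = 12200 ly / 3.26 = 3742 pc
Star B: M = m − 5 log₁₀ d + 5 = 19.10 − 5·3.5731 + 5 = 6.234
ΔM = M_A − M_B = 4.867 − (6.234) = -1.367; smaller M is more luminous → Star A.
L ratio = 10^(0.4 |ΔM|) = 10^0.547 = 3.522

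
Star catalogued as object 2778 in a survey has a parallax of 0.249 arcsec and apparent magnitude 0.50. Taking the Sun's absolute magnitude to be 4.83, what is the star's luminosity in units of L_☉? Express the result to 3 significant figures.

d = 1/p = 1/0.249″ = 4.016 pc
M = m − 5 log₁₀ d + 5 = 0.50 − 5·0.6038 + 5 = 2.481
M − M_☉ = 2.481 − 4.83 = -2.349
L/L_☉ = 10^(−0.4 × -2.349) = 8.702

L/L_☉ ≈ 8.70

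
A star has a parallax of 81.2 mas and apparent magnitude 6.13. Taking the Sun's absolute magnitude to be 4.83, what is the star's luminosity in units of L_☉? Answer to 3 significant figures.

L/L_☉ ≈ 0.458

d = 1/p = 1000/81.2 mas = 12.32 pc
M = m − 5 log₁₀ d + 5 = 6.13 − 5·1.0904 + 5 = 5.678
M − M_☉ = 5.678 − 4.83 = 0.848
L/L_☉ = 10^(−0.4 × 0.848) = 0.4580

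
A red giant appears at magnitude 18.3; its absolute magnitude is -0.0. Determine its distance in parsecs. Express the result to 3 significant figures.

Distance modulus: m − M = 18.3 − (-0.0) = 18.300
m − M = 5 log₁₀ d − 5
log₁₀ d = (m − M)/5 + 1 = 4.6600
d = 10^4.6600 = 45710 pc

d ≈ 45700 pc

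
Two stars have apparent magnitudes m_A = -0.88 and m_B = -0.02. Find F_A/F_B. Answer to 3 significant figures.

Δm = -0.88 − (-0.02) = -0.86
Flux ratio = 10^(−0.4 Δm) = 10^(−0.4 × -0.86) = 10^0.344 = 2.208

F_A/F_B ≈ 2.21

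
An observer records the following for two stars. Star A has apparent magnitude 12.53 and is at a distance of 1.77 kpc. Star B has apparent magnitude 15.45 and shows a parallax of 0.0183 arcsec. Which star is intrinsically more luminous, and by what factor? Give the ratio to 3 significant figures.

Star A is more luminous, by a factor of 15400.

Star A: d = 1.77 kpc = 1770 pc
Star A: M = m − 5 log₁₀ d + 5 = 12.53 − 5·3.2480 + 5 = 1.290
Star B: d = 1/p = 1/0.0183″ = 54.64 pc
Star B: M = m − 5 log₁₀ d + 5 = 15.45 − 5·1.7375 + 5 = 11.762
ΔM = M_A − M_B = 1.290 − (11.762) = -10.472; smaller M is more luminous → Star A.
L ratio = 10^(0.4 |ΔM|) = 10^4.189 = 15450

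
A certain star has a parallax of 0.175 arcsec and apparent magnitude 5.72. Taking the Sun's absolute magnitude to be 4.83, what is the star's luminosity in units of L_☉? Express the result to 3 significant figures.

L/L_☉ ≈ 0.144

d = 1/p = 1/0.175″ = 5.714 pc
M = m − 5 log₁₀ d + 5 = 5.72 − 5·0.7570 + 5 = 6.935
M − M_☉ = 6.935 − 4.83 = 2.105
L/L_☉ = 10^(−0.4 × 2.105) = 0.1439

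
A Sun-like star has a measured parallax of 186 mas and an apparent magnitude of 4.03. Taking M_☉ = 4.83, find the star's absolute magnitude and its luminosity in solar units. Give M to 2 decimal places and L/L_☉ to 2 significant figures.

M ≈ 5.38; L/L_☉ ≈ 0.60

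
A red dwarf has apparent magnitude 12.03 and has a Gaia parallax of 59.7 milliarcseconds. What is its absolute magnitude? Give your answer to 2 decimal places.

p = 59.7 mas = 0.0597″ → d = 1/p = 16.75 pc
5 log₁₀(d/10 pc) = 5 log₁₀(16.75) − 5 = 1.120
M = m − 5 log₁₀(d/10) = 12.03 − 1.120 = 10.910

M ≈ 10.91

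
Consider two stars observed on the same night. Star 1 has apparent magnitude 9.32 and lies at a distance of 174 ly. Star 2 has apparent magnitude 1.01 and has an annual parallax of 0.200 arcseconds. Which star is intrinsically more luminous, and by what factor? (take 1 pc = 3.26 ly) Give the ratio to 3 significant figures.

Star 1: d = 174 ly / 3.26 = 53.37 pc
Star 1: M = m − 5 log₁₀ d + 5 = 9.32 − 5·1.7273 + 5 = 5.683
Star 2: d = 1/p = 1/0.200″ = 5.000 pc
Star 2: M = m − 5 log₁₀ d + 5 = 1.01 − 5·0.6990 + 5 = 2.515
ΔM = M_1 − M_2 = 5.683 − (2.515) = 3.168; smaller M is more luminous → Star 2.
L ratio = 10^(0.4 |ΔM|) = 10^1.267 = 18.50

Star 2 is more luminous, by a factor of 18.5.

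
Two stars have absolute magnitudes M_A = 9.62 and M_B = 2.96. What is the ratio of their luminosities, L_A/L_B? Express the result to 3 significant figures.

ΔM = M_A − M_B = 6.66
L_A/L_B = 10^(−0.4 ΔM) = 10^-2.664 = 2.168×10^-3

L_A/L_B ≈ 2.17×10^-3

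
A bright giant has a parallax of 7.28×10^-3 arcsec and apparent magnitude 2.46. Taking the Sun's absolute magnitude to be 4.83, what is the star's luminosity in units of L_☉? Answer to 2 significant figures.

d = 1/p = 1/7.28×10^-3″ = 137.4 pc
M = m − 5 log₁₀ d + 5 = 2.46 − 5·2.1379 + 5 = -3.229
M − M_☉ = -3.229 − 4.83 = -8.059
L/L_☉ = 10^(−0.4 × -8.059) = 1674

L/L_☉ ≈ 1700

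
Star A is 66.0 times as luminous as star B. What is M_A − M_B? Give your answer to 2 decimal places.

M_A − M_B ≈ -4.55

Pogson: ΔM = −2.5 log₁₀(ratio) = −2.5 log₁₀(66.0) = −2.5 × 1.8195 = -4.549
Star A is brighter, so it has the smaller magnitude: the difference is negative.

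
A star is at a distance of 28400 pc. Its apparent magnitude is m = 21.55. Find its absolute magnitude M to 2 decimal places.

M ≈ 4.28

5 log₁₀(d/10 pc) = 5 log₁₀(28400) − 5 = 17.267
M = m − 5 log₁₀(d/10) = 21.55 − 17.267 = 4.283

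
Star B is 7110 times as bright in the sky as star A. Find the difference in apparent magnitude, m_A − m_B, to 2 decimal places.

m_A − m_B ≈ 9.63

Pogson: Δm = −2.5 log₁₀(ratio) = −2.5 log₁₀(7110) = −2.5 × 3.8519 = -9.630
Star B is brighter so has the smaller magnitude: m_A − m_B is positive.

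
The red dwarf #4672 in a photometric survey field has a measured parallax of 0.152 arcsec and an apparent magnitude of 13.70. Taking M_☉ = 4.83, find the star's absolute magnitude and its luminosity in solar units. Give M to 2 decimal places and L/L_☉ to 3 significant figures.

M ≈ 14.61; L/L_☉ ≈ 1.23×10^-4

d = 1/p = 1/0.152″ = 6.579 pc
M = m − 5 log₁₀ d + 5 = 13.70 − 5·0.8182 + 5 = 14.609
M − M_☉ = 14.609 − 4.83 = 9.779
L/L_☉ = 10^(−0.4 × 9.779) = 1.225×10^-4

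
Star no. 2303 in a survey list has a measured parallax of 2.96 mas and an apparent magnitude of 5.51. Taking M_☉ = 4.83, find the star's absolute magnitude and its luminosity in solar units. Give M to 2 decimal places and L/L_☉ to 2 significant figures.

M ≈ -2.13; L/L_☉ ≈ 610

d = 1/p = 1000/2.96 mas = 337.8 pc
M = m − 5 log₁₀ d + 5 = 5.51 − 5·2.5287 + 5 = -2.134
M − M_☉ = -2.134 − 4.83 = -6.964
L/L_☉ = 10^(−0.4 × -6.964) = 610.1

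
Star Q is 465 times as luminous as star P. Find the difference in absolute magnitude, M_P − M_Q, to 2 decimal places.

Pogson: ΔM = −2.5 log₁₀(ratio) = −2.5 log₁₀(465) = −2.5 × 2.6675 = -6.669
Star Q is brighter so has the smaller magnitude: M_P − M_Q is positive.

M_P − M_Q ≈ 6.67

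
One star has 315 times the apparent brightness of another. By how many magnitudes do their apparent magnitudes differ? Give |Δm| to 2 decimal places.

Pogson: Δm = −2.5 log₁₀(ratio) = −2.5 log₁₀(315) = −2.5 × 2.4983 = -6.246

|Δm| ≈ 6.25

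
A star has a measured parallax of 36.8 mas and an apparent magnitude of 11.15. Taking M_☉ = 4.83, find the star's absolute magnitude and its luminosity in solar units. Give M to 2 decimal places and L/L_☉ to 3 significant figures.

M ≈ 8.98; L/L_☉ ≈ 0.0219

d = 1/p = 1000/36.8 mas = 27.17 pc
M = m − 5 log₁₀ d + 5 = 11.15 − 5·1.4342 + 5 = 8.979
M − M_☉ = 8.979 − 4.83 = 4.149
L/L_☉ = 10^(−0.4 × 4.149) = 0.02189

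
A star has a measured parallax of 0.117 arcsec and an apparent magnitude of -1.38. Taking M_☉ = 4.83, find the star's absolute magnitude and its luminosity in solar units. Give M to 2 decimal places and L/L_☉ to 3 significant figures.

M ≈ -1.04; L/L_☉ ≈ 223

d = 1/p = 1/0.117″ = 8.547 pc
M = m − 5 log₁₀ d + 5 = -1.38 − 5·0.9318 + 5 = -1.039
M − M_☉ = -1.039 − 4.83 = -5.869
L/L_☉ = 10^(−0.4 × -5.869) = 222.7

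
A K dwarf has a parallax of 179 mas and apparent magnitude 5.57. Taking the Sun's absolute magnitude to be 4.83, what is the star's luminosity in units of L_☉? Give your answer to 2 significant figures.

L/L_☉ ≈ 0.16

d = 1/p = 1000/179 mas = 5.587 pc
M = m − 5 log₁₀ d + 5 = 5.57 − 5·0.7471 + 5 = 6.834
M − M_☉ = 6.834 − 4.83 = 2.004
L/L_☉ = 10^(−0.4 × 2.004) = 0.1579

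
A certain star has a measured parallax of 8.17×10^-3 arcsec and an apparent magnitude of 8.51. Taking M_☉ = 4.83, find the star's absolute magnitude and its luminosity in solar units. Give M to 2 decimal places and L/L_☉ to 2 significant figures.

d = 1/p = 1/8.17×10^-3″ = 122.4 pc
M = m − 5 log₁₀ d + 5 = 8.51 − 5·2.0878 + 5 = 3.071
M − M_☉ = 3.071 − 4.83 = -1.759
L/L_☉ = 10^(−0.4 × -1.759) = 5.053

M ≈ 3.07; L/L_☉ ≈ 5.1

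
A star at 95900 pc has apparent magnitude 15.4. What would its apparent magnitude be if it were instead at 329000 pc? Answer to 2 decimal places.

m ≈ 18.08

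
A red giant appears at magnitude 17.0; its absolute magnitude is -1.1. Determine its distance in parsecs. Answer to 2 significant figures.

d ≈ 42000 pc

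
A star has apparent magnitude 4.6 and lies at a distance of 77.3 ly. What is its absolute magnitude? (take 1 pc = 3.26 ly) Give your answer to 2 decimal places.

M ≈ 2.73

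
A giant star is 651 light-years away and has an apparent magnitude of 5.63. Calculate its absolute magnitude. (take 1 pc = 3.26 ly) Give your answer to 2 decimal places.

M ≈ -0.87

d = 651 ly / 3.26 = 199.7 pc
5 log₁₀(d/10 pc) = 5 log₁₀(199.7) − 5 = 6.502
M = m − 5 log₁₀(d/10) = 5.63 − 6.502 = -0.872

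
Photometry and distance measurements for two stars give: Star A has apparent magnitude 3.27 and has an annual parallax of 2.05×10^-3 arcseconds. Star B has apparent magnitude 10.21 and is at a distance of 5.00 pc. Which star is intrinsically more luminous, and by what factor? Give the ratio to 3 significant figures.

Star A is more luminous, by a factor of 5.68×10^6.

Star A: d = 1/p = 1/2.05×10^-3″ = 487.8 pc
Star A: M = m − 5 log₁₀ d + 5 = 3.27 − 5·2.6882 + 5 = -5.171
Star B: M = m − 5 log₁₀ d + 5 = 10.21 − 5·0.6990 + 5 = 11.715
ΔM = M_A − M_B = -5.171 − (11.715) = -16.886; smaller M is more luminous → Star A.
L ratio = 10^(0.4 |ΔM|) = 10^6.755 = 5.683×10^6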